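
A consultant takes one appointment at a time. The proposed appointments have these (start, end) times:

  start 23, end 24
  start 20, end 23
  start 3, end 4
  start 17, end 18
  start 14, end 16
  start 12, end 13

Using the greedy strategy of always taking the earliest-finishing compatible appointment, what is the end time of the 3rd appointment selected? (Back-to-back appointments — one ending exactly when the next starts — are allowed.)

16

Order by finish time; keep every interval that doesn't clash with the previous kept one.
Sorted by end: (3,4)  (12,13)  (14,16)  (17,18)  (20,23)  (23,24)
take (3,4); take (12,13); take (14,16); take (17,18); take (20,23); take (23,24).
Selected: (3,4) (12,13) (14,16) (17,18) (20,23) (23,24)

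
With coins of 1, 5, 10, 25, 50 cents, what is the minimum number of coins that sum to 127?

5

127 = 2×50 + 1×25 + 2×1
Total coins = 2 + 1 + 2 = 5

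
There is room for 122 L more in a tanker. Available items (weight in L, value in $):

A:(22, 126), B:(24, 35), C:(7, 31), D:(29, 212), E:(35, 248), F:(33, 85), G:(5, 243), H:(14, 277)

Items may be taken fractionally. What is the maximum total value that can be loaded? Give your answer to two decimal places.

Ratios (sorted): G 48.60, H 19.79, D 7.31, E 7.09, A 5.73, C 4.43, F 2.58, B 1.46
take G (5 @ 243); take H (14 @ 277); take D (29 @ 212); take E (35 @ 248); take A (22 @ 126); take C (7 @ 31); take 10/33 of F → 25.76. Capacity used 122/122.
Total value = 1162.76

1162.76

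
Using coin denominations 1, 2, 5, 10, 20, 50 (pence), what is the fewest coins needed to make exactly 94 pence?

5

Use the largest denomination that fits, subtract, and repeat.
94 − 1×50→44 − 2×20→4 − 2×2→0
Total coins = 1 + 2 + 2 = 5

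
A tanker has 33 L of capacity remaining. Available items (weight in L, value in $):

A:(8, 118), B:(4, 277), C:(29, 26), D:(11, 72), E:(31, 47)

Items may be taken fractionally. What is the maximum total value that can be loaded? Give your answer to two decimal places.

482.16

Order: B (277/4=69.25) > A (118/8=14.75) > D (72/11=6.55) > E (47/31=1.52) > C (26/29=0.90)
Fill: take B (4 @ 277) → take A (8 @ 118) → take D (11 @ 72) → take 10/31 of E → 15.16; 33/33 used.
Total value = 482.16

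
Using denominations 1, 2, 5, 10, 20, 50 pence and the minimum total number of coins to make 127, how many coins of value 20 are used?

Use the largest denomination that fits, subtract, and repeat.
127 − 2×50→27 − 1×20→7 − 1×5→2 − 1×2→0
Count of 20: 1

1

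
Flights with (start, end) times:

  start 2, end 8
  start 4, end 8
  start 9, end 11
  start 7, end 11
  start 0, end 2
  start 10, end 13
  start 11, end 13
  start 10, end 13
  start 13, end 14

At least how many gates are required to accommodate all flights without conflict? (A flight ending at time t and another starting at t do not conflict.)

Count concurrent intervals with a sweep; the peak is the room count.
starts: [0, 2, 4, 7, 9, 10, 10, 11, 13]
ends:   [2, 8, 8, 11, 11, 13, 13, 13, 14]
s0→1 e2→0 s2→1 s4→2 s7→3 e8→2 e8→1 s9→2 s10→3 s10→4  — peak 4.

4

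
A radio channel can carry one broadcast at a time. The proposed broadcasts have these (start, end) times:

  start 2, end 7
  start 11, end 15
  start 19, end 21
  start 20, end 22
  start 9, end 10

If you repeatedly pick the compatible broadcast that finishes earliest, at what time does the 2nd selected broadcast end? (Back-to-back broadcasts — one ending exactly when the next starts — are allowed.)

Greedy by earliest finish: after sorting by end time, pick each interval compatible with the last pick.
Sorted by end: (2,7)  (9,10)  (11,15)  (19,21)  (20,22)
take (2,7); take (9,10); take (11,15); take (19,21); skip (20,22).
Selected: (2,7) (9,10) (11,15) (19,21)

10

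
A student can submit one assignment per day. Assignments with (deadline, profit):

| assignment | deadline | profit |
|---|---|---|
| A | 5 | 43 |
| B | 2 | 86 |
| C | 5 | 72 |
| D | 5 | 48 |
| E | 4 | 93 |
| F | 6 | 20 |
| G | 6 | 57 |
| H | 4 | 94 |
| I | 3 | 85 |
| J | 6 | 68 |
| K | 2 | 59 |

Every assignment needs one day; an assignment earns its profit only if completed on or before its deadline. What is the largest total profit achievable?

Take jobs in profit order; each goes to the latest open slot no later than its deadline.
By profit: H(d4,94), E(d4,93), B(d2,86), I(d3,85), C(d5,72), J(d6,68), K(d2,59), G(d6,57), D(d5,48), A(d5,43), F(d6,20)
H→slot 4; E→slot 3; B→slot 2; I→slot 1; C→slot 5; J→slot 6; K skipped; G skipped; D skipped; A skipped; F skipped.
Profit = 85 + 86 + 93 + 94 + 72 + 68 = 498

498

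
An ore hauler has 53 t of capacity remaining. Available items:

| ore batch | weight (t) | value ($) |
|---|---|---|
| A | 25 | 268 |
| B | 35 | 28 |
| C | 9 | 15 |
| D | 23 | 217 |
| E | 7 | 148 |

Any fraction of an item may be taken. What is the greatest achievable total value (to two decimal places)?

Order: E (148/7=21.14) > A (268/25=10.72) > D (217/23=9.43) > C (15/9=1.67) > B (28/35=0.80)
Fill: take E (7 @ 148) → take A (25 @ 268) → take 21/23 of D → 198.13; 53/53 used.
Total value = 614.13

614.13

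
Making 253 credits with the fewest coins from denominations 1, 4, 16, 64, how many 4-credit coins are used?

3

253 = 3×64 + 3×16 + 3×4 + 1×1
Count of 4: 3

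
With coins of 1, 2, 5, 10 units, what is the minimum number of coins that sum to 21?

21 − 2×10→1 − 1×1→0
Total coins = 2 + 1 = 3

3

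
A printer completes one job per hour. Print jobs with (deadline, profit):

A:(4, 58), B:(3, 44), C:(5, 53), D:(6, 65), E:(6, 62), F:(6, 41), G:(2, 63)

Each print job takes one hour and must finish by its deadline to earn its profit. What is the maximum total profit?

345

Sort by profit descending; place each in the latest free slot ≤ its deadline.
Profit order: D=65 G=63 E=62 A=58 C=53 B=44 F=41
Assign: D→slot 6, G→slot 2, E→slot 5, A→slot 4, C→slot 3, B→slot 1, F skipped.
Slots: [1:B] [2:G] [3:C] [4:A] [5:E] [6:D]
Profit = 44 + 63 + 53 + 58 + 62 + 65 = 345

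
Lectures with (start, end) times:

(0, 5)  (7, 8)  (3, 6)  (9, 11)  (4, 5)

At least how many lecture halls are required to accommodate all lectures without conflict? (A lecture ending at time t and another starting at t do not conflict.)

Count concurrent intervals with a sweep; the peak is the room count.
Events (time:±→running): 0:+→1 3:+→2 4:+→3 … peak 3.

3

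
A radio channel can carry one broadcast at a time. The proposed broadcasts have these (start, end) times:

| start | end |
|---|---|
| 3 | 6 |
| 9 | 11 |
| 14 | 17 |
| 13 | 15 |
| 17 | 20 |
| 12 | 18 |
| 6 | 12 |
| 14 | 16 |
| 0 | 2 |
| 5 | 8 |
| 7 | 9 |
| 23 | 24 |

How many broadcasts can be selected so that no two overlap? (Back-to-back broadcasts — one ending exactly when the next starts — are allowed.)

7

By end time: (0,2), (3,6), (5,8), (7,9), (9,11), (6,12), (13,15), (14,16), (14,17), (12,18), (17,20), (23,24).
Pick (0,2); next start ≥ 2 → (3,6); next start ≥ 6 → (7,9); next start ≥ 9 → (9,11); next start ≥ 11 → (13,15); next start ≥ 15 → (17,20); next start ≥ 20 → (23,24).
Selected 7 broadcasts.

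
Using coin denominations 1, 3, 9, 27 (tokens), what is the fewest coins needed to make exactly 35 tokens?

5

Use the largest denomination that fits, subtract, and repeat.
35 = 1×27 + 2×3 + 2×1
Total coins = 1 + 2 + 2 = 5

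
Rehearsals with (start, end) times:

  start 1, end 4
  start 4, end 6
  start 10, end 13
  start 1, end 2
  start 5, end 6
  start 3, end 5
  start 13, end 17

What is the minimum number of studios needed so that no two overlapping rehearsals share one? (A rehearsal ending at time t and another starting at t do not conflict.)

starts: [1, 1, 3, 4, 5, 10, 13]
ends:   [2, 4, 5, 6, 6, 13, 17]
s1→1 s1→2  — peak 2.

2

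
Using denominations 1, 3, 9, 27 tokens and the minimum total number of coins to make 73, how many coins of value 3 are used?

73 = 2×27 + 2×9 + 1×1
Count of 3: 0

0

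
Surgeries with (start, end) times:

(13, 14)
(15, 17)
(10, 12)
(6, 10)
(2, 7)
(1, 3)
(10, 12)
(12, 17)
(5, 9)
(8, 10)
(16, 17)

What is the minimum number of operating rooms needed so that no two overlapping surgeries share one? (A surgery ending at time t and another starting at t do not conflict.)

3

Count concurrent intervals with a sweep; the peak is the room count.
starts: [1, 2, 5, 6, 8, 10, 10, 12, 13, 15, 16]
ends:   [3, 7, 9, 10, 10, 12, 12, 14, 17, 17, 17]
s1→1 s2→2 e3→1 s5→2 s6→3  — peak 3.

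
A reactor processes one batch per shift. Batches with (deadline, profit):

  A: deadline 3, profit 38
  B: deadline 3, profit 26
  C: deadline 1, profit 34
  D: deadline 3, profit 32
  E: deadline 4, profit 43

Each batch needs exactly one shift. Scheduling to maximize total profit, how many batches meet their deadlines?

4

Take jobs in profit order; each goes to the latest open slot no later than its deadline.
Profit order: E=43 A=38 C=34 D=32 B=26
Assign: E→slot 4, A→slot 3, C→slot 1, D→slot 2, B skipped.
Slots: [1:C] [2:D] [3:A] [4:E]
4 of 5 scheduled.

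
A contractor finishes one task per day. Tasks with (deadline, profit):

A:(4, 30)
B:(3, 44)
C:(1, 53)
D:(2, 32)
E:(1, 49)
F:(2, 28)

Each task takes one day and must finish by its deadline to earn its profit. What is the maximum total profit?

159

Take jobs in profit order; each goes to the latest open slot no later than its deadline.
By profit: C(d1,53), E(d1,49), B(d3,44), D(d2,32), A(d4,30), F(d2,28)
C→slot 1; E skipped; B→slot 3; D→slot 2; A→slot 4; F skipped.
Profit = 53 + 32 + 44 + 30 = 159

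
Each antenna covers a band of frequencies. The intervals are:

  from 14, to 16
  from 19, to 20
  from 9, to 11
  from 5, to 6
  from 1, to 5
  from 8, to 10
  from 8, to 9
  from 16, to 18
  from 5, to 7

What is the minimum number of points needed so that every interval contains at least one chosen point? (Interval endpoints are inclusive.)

4

By right end: [1,5]  [5,6]  [5,7]  [8,9]  [8,10]  [9,11]  [14,16]  [16,18]  [19,20]
[1,5] uncovered → point at 5; [8,9] uncovered → point at 9; [14,16] uncovered → point at 16; [19,20] uncovered → point at 20.
Points: 5, 9, 16, 20 (4 total).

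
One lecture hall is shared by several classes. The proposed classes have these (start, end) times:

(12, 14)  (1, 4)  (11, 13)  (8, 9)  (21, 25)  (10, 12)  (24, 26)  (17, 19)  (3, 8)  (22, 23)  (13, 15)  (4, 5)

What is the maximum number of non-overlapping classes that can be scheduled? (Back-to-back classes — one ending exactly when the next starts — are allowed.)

8

By end time: (1,4), (4,5), (3,8), (8,9), (10,12), (11,13), (12,14), (13,15), (17,19), (22,23), (21,25), (24,26).
Pick (1,4); next start ≥ 4 → (4,5); next start ≥ 5 → (8,9); next start ≥ 9 → (10,12); next start ≥ 12 → (12,14); next start ≥ 14 → (17,19); next start ≥ 19 → (22,23); next start ≥ 23 → (24,26).
Selected 8 classes.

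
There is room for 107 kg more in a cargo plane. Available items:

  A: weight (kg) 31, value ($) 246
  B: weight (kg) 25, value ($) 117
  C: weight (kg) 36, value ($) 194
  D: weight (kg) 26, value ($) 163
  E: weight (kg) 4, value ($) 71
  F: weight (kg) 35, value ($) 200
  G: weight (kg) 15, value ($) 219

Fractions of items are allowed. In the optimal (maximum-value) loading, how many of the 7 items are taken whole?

4

Greedy by value/weight ratio, highest first.
Order: E (71/4=17.75) > G (219/15=14.60) > A (246/31=7.94) > D (163/26=6.27) > F (200/35=5.71) > C (194/36=5.39) > B (117/25=4.68)
Fill: take E (4 @ 71) → take G (15 @ 219) → take A (31 @ 246) → take D (26 @ 163) → take 31/35 of F → 177.14; 107/107 used.
4 item(s) taken whole; one partial (take 31/35 of F).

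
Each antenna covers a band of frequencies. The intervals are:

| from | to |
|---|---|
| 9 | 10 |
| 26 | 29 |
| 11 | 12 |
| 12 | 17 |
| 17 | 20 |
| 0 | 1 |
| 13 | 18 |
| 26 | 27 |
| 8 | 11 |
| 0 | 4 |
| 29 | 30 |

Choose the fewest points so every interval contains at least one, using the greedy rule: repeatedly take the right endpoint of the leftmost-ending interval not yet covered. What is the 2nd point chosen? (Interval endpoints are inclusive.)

Sort by right endpoint; whenever an interval is uncovered, place a point at its right end.
Sorted: [0,1] [0,4] [9,10] [8,11] [11,12] [12,17] [13,18] [17,20] [26,27] [26,29] [29,30]
{[0,1],[0,4]} hit by 1; {[9,10],[8,11]} hit by 10; {[11,12],[12,17]} hit by 12; {[13,18],[17,20]} hit by 18; {[26,27],[26,29]} hit by 27; {[29,30]} hit by 30.
Points: 1, 10, 12, 18, 27, 30 (6 total).

10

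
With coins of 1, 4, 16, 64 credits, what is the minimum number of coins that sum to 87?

Greedy: take as many of the largest coin as possible, then repeat with the remainder.
87 = 1×64 + 1×16 + 1×4 + 3×1
Total coins = 1 + 1 + 1 + 3 = 6

6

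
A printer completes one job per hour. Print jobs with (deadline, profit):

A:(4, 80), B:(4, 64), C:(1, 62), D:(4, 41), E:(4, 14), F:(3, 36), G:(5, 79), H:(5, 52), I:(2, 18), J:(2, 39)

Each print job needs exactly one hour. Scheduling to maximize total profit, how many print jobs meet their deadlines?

5

Take jobs in profit order; each goes to the latest open slot no later than its deadline.
By profit: A(d4,80), G(d5,79), B(d4,64), C(d1,62), H(d5,52), D(d4,41), J(d2,39), F(d3,36), I(d2,18), E(d4,14)
A→slot 4; G→slot 5; B→slot 3; C→slot 1; H→slot 2; D skipped; J skipped; F skipped; I skipped; E skipped.
5 of 10 scheduled.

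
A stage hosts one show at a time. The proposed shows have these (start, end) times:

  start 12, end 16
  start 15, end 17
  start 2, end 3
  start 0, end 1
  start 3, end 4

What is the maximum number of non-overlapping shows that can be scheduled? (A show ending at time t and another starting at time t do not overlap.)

Order by finish time; keep every interval that doesn't clash with the previous kept one.
By end time: (0,1), (2,3), (3,4), (12,16), (15,17).
Pick (0,1); next start ≥ 1 → (2,3); next start ≥ 3 → (3,4); next start ≥ 4 → (12,16).
Selected 4 shows.

4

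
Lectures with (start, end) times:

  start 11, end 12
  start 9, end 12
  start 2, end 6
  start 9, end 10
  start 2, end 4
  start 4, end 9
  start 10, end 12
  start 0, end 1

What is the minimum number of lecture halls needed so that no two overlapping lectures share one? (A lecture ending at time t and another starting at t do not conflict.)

Count concurrent intervals with a sweep; the peak is the room count.
starts: [0, 2, 2, 4, 9, 9, 10, 11]
ends:   [1, 4, 6, 9, 10, 12, 12, 12]
s0→1 e1→0 s2→1 s2→2 e4→1 s4→2 e6→1 e9→0 s9→1 s9→2 e10→1 s10→2 s11→3  — peak 3.

3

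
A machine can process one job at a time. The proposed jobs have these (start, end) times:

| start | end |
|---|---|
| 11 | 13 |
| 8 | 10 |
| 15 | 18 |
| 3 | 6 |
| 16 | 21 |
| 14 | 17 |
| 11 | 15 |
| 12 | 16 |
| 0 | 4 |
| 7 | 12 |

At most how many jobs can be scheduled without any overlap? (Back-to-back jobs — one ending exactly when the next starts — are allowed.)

Greedy by earliest finish: after sorting by end time, pick each interval compatible with the last pick.
By end time: (0,4), (3,6), (8,10), (7,12), (11,13), (11,15), (12,16), (14,17), (15,18), (16,21).
Pick (0,4); next start ≥ 4 → (8,10); next start ≥ 10 → (11,13); next start ≥ 13 → (14,17).
Selected 4 jobs.

4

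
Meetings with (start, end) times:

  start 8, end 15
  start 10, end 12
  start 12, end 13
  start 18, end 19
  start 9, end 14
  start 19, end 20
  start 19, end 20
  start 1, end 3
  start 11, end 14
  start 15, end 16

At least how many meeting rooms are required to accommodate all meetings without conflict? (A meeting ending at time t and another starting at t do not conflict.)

4

Count concurrent intervals with a sweep; the peak is the room count.
starts: [1, 8, 9, 10, 11, 12, 15, 18, 19, 19]
ends:   [3, 12, 13, 14, 14, 15, 16, 19, 20, 20]
s1→1 e3→0 s8→1 s9→2 s10→3 s11→4  — peak 4.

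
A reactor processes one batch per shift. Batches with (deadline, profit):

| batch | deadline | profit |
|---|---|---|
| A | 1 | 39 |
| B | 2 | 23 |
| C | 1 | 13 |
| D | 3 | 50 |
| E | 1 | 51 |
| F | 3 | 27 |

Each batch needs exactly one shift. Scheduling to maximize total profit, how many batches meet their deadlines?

By profit: E(d1,51), D(d3,50), A(d1,39), F(d3,27), B(d2,23), C(d1,13)
E→slot 1; D→slot 3; A skipped; F→slot 2; B skipped; C skipped.
3 of 6 scheduled.

3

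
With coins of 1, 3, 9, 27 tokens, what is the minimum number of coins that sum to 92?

6

Use the largest denomination that fits, subtract, and repeat.
92 − 3×27→11 − 1×9→2 − 2×1→0
Total coins = 3 + 1 + 2 = 6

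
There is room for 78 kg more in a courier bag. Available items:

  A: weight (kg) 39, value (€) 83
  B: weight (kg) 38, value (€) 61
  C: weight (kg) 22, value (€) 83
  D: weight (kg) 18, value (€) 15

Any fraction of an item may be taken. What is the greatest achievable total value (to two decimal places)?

193.29

Greedy by value/weight ratio, highest first.
Order: C (83/22=3.77) > A (83/39=2.13) > B (61/38=1.61) > D (15/18=0.83)
Fill: take C (22 @ 83) → take A (39 @ 83) → take 17/38 of B → 27.29; 78/78 used.
Total value = 193.29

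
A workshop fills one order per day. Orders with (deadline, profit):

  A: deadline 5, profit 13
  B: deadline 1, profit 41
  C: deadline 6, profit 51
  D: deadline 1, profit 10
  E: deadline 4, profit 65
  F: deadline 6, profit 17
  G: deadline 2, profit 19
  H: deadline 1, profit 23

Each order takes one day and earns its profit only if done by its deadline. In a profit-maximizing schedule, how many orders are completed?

Take jobs in profit order; each goes to the latest open slot no later than its deadline.
Profit order: E=65 C=51 B=41 H=23 G=19 F=17 A=13 D=10
Assign: E→slot 4, C→slot 6, B→slot 1, H skipped, G→slot 2, F→slot 5, A→slot 3, D skipped.
Slots: [1:B] [2:G] [3:A] [4:E] [5:F] [6:C]
6 of 8 scheduled.

6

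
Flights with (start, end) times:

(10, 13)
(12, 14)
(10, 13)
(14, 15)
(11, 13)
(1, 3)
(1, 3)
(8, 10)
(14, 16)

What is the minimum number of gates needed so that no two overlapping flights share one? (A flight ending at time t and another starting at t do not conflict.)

4

Count concurrent intervals with a sweep; the peak is the room count.
starts: [1, 1, 8, 10, 10, 11, 12, 14, 14]
ends:   [3, 3, 10, 13, 13, 13, 14, 15, 16]
s1→1 s1→2 e3→1 e3→0 s8→1 e10→0 s10→1 s10→2 s11→3 s12→4  — peak 4.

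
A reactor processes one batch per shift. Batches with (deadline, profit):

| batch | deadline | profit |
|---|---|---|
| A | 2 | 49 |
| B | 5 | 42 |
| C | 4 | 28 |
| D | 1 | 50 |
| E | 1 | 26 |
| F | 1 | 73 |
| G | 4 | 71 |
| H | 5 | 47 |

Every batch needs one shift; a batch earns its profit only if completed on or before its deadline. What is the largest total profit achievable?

Sort by profit descending; place each in the latest free slot ≤ its deadline.
Profit order: F=73 G=71 D=50 A=49 H=47 B=42 C=28 E=26
Assign: F→slot 1, G→slot 4, D skipped, A→slot 2, H→slot 5, B→slot 3, C skipped, E skipped.
Slots: [1:F] [2:A] [3:B] [4:G] [5:H]
Profit = 73 + 49 + 42 + 71 + 47 = 282

282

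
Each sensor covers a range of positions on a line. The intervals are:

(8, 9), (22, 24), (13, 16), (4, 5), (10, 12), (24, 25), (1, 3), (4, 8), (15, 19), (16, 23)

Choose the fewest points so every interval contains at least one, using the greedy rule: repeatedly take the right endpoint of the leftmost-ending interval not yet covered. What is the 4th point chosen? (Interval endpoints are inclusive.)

Sort by right endpoint; whenever an interval is uncovered, place a point at its right end.
Sorted: [1,3] [4,5] [4,8] [8,9] [10,12] [13,16] [15,19] [16,23] [22,24] [24,25]
{[1,3]} hit by 3; {[4,5],[4,8]} hit by 5; {[8,9]} hit by 9; {[10,12]} hit by 12; {[13,16],[15,19],[16,23]} hit by 16; {[22,24],[24,25]} hit by 24.
Points: 3, 5, 9, 12, 16, 24 (6 total).

12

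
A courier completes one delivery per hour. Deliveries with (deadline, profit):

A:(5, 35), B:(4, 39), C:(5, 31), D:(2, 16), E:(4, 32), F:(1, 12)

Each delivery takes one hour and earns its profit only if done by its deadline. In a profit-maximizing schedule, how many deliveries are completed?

Profit order: B=39 A=35 E=32 C=31 D=16 F=12
Assign: B→slot 4, A→slot 5, E→slot 3, C→slot 2, D→slot 1, F skipped.
Slots: [1:D] [2:C] [3:E] [4:B] [5:A]
5 of 6 scheduled.

5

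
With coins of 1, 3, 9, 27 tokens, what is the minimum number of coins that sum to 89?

89 = 3×27 + 2×3 + 2×1
Total coins = 3 + 2 + 2 = 7

7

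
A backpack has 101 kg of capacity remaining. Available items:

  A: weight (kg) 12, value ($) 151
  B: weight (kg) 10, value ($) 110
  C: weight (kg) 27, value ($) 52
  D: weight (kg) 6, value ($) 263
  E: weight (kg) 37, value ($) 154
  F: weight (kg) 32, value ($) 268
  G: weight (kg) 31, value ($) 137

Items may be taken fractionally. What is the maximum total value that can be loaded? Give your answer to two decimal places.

970.62

Sort by value per unit weight and fill in that order.
Order: D (263/6=43.83) > A (151/12=12.58) > B (110/10=11.00) > F (268/32=8.38) > G (137/31=4.42) > E (154/37=4.16) > C (52/27=1.93)
Fill: take D (6 @ 263) → take A (12 @ 151) → take B (10 @ 110) → take F (32 @ 268) → take G (31 @ 137) → take 10/37 of E → 41.62; 101/101 used.
Total value = 970.62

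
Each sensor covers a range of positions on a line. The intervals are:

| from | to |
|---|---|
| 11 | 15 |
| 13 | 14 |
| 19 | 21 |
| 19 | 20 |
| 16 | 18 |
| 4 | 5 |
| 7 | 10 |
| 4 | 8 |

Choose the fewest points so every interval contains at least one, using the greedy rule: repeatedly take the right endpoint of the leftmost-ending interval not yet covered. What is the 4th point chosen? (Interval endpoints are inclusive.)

Process intervals by earliest right end; each time one isn't hit yet, stab at its right endpoint.
By right end: [4,5]  [4,8]  [7,10]  [13,14]  [11,15]  [16,18]  [19,20]  [19,21]
[4,5] uncovered → point at 5; [7,10] uncovered → point at 10; [13,14] uncovered → point at 14; [16,18] uncovered → point at 18; [19,20] uncovered → point at 20.
Points: 5, 10, 14, 18, 20 (5 total).

18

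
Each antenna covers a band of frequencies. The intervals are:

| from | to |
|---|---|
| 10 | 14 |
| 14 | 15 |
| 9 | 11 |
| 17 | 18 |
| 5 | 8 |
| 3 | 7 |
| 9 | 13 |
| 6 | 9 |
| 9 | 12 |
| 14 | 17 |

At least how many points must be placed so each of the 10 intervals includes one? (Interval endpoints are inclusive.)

By right end: [3,7]  [5,8]  [6,9]  [9,11]  [9,12]  [9,13]  [10,14]  [14,15]  [14,17]  [17,18]
[3,7] uncovered → point at 7; [9,11] uncovered → point at 11; [14,15] uncovered → point at 15; [17,18] uncovered → point at 18.
Points: 7, 11, 15, 18 (4 total).

4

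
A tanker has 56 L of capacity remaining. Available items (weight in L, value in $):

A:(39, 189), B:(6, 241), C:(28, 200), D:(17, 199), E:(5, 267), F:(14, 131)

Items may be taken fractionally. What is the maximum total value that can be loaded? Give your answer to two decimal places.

Sort by value per unit weight and fill in that order.
Ratios (sorted): E 53.40, B 40.17, D 11.71, F 9.36, C 7.14, A 4.85
take E (5 @ 267); take B (6 @ 241); take D (17 @ 199); take F (14 @ 131); take 14/28 of C → 100.00. Capacity used 56/56.
Total value = 938.00

938.00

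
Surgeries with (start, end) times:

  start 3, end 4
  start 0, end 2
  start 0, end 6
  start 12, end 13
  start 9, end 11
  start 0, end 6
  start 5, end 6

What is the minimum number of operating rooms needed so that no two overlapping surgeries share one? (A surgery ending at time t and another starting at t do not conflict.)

3

Events (time:±→running): 0:+→1 0:+→2 0:+→3 … peak 3.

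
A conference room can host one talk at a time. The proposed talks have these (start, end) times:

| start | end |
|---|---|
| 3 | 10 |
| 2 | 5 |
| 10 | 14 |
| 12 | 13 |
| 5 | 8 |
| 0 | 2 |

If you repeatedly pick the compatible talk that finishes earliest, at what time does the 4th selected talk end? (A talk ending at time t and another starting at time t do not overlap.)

13

Order by finish time; keep every interval that doesn't clash with the previous kept one.
By end time: (0,2), (2,5), (5,8), (3,10), (12,13), (10,14).
Pick (0,2); next start ≥ 2 → (2,5); next start ≥ 5 → (5,8); next start ≥ 8 → (12,13).
Selected: (0,2) (2,5) (5,8) (12,13)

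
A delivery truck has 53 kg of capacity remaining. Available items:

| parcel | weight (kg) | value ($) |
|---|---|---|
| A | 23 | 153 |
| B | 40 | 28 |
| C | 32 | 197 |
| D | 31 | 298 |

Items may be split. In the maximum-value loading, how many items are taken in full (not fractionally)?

Sort by value per unit weight and fill in that order.
Order: D (298/31=9.61) > A (153/23=6.65) > C (197/32=6.16) > B (28/40=0.70)
Fill: take D (31 @ 298) → take 22/23 of A → 146.35; 53/53 used.
1 item(s) taken whole; one partial (take 22/23 of A).

1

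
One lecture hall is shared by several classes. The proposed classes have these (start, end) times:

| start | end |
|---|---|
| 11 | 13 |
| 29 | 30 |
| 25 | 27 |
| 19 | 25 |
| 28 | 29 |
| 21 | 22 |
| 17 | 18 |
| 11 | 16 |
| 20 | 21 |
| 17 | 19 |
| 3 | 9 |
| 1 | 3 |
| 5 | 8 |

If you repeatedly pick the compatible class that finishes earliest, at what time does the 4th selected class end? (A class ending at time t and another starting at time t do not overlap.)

Sort by end time and greedily take each interval whose start is ≥ the last chosen end.
Sorted by end: (1,3)  (5,8)  (3,9)  (11,13)  (11,16)  (17,18)  (17,19)  (20,21)  (21,22)  (19,25)  (25,27)  (28,29)  (29,30)
take (1,3); take (5,8); skip (3,9); take (11,13); skip (11,16); take (17,18); take (20,21); take (21,22); take (25,27); take (28,29); take (29,30).
Selected: (1,3) (5,8) (11,13) (17,18) (20,21) (21,22) (25,27) (28,29) (29,30)

18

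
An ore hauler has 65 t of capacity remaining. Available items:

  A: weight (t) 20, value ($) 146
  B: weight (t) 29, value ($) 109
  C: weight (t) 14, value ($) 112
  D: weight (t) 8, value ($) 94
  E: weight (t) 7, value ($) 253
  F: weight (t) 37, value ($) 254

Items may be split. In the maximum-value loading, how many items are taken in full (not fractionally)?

4

Ratios (sorted): E 36.14, D 11.75, C 8.00, A 7.30, F 6.86, B 3.76
take E (7 @ 253); take D (8 @ 94); take C (14 @ 112); take A (20 @ 146); take 16/37 of F → 109.84. Capacity used 65/65.
4 item(s) taken whole; one partial (take 16/37 of F).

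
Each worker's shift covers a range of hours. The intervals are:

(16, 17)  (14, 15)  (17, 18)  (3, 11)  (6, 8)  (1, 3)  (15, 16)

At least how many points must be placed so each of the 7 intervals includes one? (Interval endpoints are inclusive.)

Process intervals by earliest right end; each time one isn't hit yet, stab at its right endpoint.
Sorted: [1,3] [6,8] [3,11] [14,15] [15,16] [16,17] [17,18]
{[1,3]} hit by 3; {[6,8],[3,11]} hit by 8; {[14,15],[15,16]} hit by 15; {[16,17],[17,18]} hit by 17.
Points: 3, 8, 15, 17 (4 total).

4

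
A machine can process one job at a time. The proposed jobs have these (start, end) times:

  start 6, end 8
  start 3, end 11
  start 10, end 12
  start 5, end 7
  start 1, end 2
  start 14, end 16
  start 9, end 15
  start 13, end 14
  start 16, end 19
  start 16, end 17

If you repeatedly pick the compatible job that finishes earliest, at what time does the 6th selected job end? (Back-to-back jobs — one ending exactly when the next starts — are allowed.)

By end time: (1,2), (5,7), (6,8), (3,11), (10,12), (13,14), (9,15), (14,16), (16,17), (16,19).
Pick (1,2); next start ≥ 2 → (5,7); next start ≥ 7 → (10,12); next start ≥ 12 → (13,14); next start ≥ 14 → (14,16); next start ≥ 16 → (16,17).
Selected: (1,2) (5,7) (10,12) (13,14) (14,16) (16,17)

17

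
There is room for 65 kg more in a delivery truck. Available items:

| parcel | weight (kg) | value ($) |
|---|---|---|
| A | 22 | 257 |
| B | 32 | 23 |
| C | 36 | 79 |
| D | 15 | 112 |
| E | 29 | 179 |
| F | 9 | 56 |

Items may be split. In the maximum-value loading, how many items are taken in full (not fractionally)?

Greedy by value/weight ratio, highest first.
Ratios (sorted): A 11.68, D 7.47, F 6.22, E 6.17, C 2.19, B 0.72
take A (22 @ 257); take D (15 @ 112); take F (9 @ 56); take 19/29 of E → 117.28. Capacity used 65/65.
3 item(s) taken whole; one partial (take 19/29 of E).

3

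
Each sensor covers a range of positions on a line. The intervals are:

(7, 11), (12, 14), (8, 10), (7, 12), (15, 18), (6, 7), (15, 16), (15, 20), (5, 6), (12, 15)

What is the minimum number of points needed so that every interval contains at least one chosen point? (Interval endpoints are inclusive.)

Process intervals by earliest right end; each time one isn't hit yet, stab at its right endpoint.
Sorted: [5,6] [6,7] [8,10] [7,11] [7,12] [12,14] [12,15] [15,16] [15,18] [15,20]
{[5,6],[6,7]} hit by 6; {[8,10],[7,11],[7,12]} hit by 10; {[12,14],[12,15]} hit by 14; {[15,16],[15,18],[15,20]} hit by 16.
Points: 6, 10, 14, 16 (4 total).

4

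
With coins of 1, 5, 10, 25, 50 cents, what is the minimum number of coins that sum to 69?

7

69 − 1×50→19 − 1×10→9 − 1×5→4 − 4×1→0
Total coins = 1 + 1 + 1 + 4 = 7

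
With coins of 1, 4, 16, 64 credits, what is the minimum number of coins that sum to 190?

10

Greedy: take as many of the largest coin as possible, then repeat with the remainder.
190 = 2×64 + 3×16 + 3×4 + 2×1
Total coins = 2 + 3 + 3 + 2 = 10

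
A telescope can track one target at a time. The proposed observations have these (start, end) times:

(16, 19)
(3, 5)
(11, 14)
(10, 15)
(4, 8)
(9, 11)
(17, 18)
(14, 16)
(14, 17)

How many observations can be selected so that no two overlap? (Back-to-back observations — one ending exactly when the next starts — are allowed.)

5

Sorted by end: (3,5)  (4,8)  (9,11)  (11,14)  (10,15)  (14,16)  (14,17)  (17,18)  (16,19)
take (3,5); take (9,11); take (11,14); skip (10,15); take (14,16); skip (14,17); take (17,18); skip (16,19).
Selected 5 observations.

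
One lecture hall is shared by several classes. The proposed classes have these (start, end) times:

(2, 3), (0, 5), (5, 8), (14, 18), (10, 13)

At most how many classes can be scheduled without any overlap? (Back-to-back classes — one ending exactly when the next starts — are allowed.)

4

Sort by end time and greedily take each interval whose start is ≥ the last chosen end.
Sorted by end: (2,3)  (0,5)  (5,8)  (10,13)  (14,18)
take (2,3); skip (0,5); take (5,8); take (10,13); take (14,18).
Selected 4 classes.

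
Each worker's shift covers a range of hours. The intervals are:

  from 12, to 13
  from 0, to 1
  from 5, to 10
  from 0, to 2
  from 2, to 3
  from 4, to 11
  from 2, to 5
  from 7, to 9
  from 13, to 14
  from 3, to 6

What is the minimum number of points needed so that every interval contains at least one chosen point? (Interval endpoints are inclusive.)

4

Sort by right endpoint; whenever an interval is uncovered, place a point at its right end.
By right end: [0,1]  [0,2]  [2,3]  [2,5]  [3,6]  [7,9]  [5,10]  [4,11]  [12,13]  [13,14]
[0,1] uncovered → point at 1; [2,3] uncovered → point at 3; [7,9] uncovered → point at 9; [12,13] uncovered → point at 13.
Points: 1, 3, 9, 13 (4 total).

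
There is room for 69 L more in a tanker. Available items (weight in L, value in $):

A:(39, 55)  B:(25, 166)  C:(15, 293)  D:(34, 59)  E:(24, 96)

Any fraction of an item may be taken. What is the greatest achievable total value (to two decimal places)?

Order: C (293/15=19.53) > B (166/25=6.64) > E (96/24=4.00) > D (59/34=1.74) > A (55/39=1.41)
Fill: take C (15 @ 293) → take B (25 @ 166) → take E (24 @ 96) → take 5/34 of D → 8.68; 69/69 used.
Total value = 563.68

563.68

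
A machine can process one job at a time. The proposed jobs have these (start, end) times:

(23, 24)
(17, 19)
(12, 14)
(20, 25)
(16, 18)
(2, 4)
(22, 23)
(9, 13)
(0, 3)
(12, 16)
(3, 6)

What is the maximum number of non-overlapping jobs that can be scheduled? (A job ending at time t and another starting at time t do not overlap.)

Greedy by earliest finish: after sorting by end time, pick each interval compatible with the last pick.
Sorted by end: (0,3)  (2,4)  (3,6)  (9,13)  (12,14)  (12,16)  (16,18)  (17,19)  (22,23)  (23,24)  (20,25)
take (0,3); take (3,6); take (9,13); skip (12,14); skip (12,16); take (16,18); skip (17,19); take (22,23); take (23,24).
Selected 6 jobs.

6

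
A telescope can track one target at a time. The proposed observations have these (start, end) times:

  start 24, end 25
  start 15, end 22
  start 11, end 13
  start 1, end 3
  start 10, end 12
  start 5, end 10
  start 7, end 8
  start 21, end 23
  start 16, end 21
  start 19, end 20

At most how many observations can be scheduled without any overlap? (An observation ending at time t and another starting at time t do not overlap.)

6

Sorted by end: (1,3)  (7,8)  (5,10)  (10,12)  (11,13)  (19,20)  (16,21)  (15,22)  (21,23)  (24,25)
take (1,3); take (7,8); take (10,12); skip (11,13); take (19,20); skip (16,21); take (21,23); take (24,25).
Selected 6 observations.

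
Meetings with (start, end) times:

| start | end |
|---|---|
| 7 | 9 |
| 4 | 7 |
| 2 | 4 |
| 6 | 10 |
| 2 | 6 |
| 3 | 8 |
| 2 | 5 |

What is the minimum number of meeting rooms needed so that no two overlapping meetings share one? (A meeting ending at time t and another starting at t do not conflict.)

4

Count concurrent intervals with a sweep; the peak is the room count.
starts: [2, 2, 2, 3, 4, 6, 7]
ends:   [4, 5, 6, 7, 8, 9, 10]
s2→1 s2→2 s2→3 s3→4  — peak 4.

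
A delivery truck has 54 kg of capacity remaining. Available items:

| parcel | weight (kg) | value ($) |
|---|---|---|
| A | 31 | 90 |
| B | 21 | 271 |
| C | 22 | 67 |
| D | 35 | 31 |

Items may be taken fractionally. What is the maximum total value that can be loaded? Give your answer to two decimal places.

Greedy by value/weight ratio, highest first.
Order: B (271/21=12.90) > C (67/22=3.05) > A (90/31=2.90) > D (31/35=0.89)
Fill: take B (21 @ 271) → take C (22 @ 67) → take 11/31 of A → 31.94; 54/54 used.
Total value = 369.94

369.94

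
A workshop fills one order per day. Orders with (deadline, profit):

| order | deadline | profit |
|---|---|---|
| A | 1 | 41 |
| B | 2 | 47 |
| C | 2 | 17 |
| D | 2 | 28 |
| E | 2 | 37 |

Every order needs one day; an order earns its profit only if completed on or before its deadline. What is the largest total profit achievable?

Profit order: B=47 A=41 E=37 D=28 C=17
Assign: B→slot 2, A→slot 1, E skipped, D skipped, C skipped.
Slots: [1:A] [2:B]
Profit = 41 + 47 = 88

88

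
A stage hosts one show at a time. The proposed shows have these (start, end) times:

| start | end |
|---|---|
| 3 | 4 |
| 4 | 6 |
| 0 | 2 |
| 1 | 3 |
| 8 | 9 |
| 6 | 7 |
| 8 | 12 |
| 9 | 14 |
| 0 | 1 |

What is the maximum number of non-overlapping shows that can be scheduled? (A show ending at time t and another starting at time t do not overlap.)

7

Order by finish time; keep every interval that doesn't clash with the previous kept one.
By end time: (0,1), (0,2), (1,3), (3,4), (4,6), (6,7), (8,9), (8,12), (9,14).
Pick (0,1); next start ≥ 1 → (1,3); next start ≥ 3 → (3,4); next start ≥ 4 → (4,6); next start ≥ 6 → (6,7); next start ≥ 7 → (8,9); next start ≥ 9 → (9,14).
Selected 7 shows.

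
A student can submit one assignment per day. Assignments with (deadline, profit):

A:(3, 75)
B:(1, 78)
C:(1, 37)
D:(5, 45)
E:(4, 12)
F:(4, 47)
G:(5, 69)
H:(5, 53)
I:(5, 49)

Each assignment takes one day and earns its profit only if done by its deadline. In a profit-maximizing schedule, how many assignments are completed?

Take jobs in profit order; each goes to the latest open slot no later than its deadline.
By profit: B(d1,78), A(d3,75), G(d5,69), H(d5,53), I(d5,49), F(d4,47), D(d5,45), C(d1,37), E(d4,12)
B→slot 1; A→slot 3; G→slot 5; H→slot 4; I→slot 2; F skipped; D skipped; C skipped; E skipped.
5 of 9 scheduled.

5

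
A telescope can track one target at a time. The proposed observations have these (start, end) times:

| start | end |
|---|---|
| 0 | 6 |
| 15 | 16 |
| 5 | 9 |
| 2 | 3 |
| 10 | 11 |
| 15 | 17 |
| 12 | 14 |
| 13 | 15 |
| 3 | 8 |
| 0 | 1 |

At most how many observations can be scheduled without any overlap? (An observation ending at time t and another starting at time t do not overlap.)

By end time: (0,1), (2,3), (0,6), (3,8), (5,9), (10,11), (12,14), (13,15), (15,16), (15,17).
Pick (0,1); next start ≥ 1 → (2,3); next start ≥ 3 → (3,8); next start ≥ 8 → (10,11); next start ≥ 11 → (12,14); next start ≥ 14 → (15,16).
Selected 6 observations.

6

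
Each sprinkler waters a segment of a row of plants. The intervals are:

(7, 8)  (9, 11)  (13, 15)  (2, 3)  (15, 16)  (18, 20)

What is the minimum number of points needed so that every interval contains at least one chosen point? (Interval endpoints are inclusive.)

5

Sort by right endpoint; whenever an interval is uncovered, place a point at its right end.
Sorted: [2,3] [7,8] [9,11] [13,15] [15,16] [18,20]
{[2,3]} hit by 3; {[7,8]} hit by 8; {[9,11]} hit by 11; {[13,15],[15,16]} hit by 15; {[18,20]} hit by 20.
Points: 3, 8, 11, 15, 20 (5 total).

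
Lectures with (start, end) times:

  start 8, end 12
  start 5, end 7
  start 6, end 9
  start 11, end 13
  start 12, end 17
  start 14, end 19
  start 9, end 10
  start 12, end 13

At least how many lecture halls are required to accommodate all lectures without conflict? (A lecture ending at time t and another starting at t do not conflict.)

3

Count concurrent intervals with a sweep; the peak is the room count.
Events (time:±→running): 5:+→1 6:+→2 7:-→1 8:+→2 9:-→1 9:+→2 10:-→1 11:+→2 12:-→1 12:+→2 12:+→3 … peak 3.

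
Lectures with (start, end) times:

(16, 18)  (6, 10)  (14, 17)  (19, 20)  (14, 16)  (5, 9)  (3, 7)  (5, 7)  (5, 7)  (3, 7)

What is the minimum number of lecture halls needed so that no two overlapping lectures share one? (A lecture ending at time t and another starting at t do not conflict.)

Events (time:±→running): 3:+→1 3:+→2 5:+→3 5:+→4 5:+→5 6:+→6 … peak 6.

6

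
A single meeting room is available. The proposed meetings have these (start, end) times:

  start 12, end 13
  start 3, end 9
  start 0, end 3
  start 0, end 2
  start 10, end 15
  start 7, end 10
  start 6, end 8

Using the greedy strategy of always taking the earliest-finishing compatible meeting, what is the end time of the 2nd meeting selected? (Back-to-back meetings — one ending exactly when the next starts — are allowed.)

8

Order by finish time; keep every interval that doesn't clash with the previous kept one.
Sorted by end: (0,2)  (0,3)  (6,8)  (3,9)  (7,10)  (12,13)  (10,15)
take (0,2); skip (0,3); take (6,8); skip (3,9); take (12,13).
Selected: (0,2) (6,8) (12,13)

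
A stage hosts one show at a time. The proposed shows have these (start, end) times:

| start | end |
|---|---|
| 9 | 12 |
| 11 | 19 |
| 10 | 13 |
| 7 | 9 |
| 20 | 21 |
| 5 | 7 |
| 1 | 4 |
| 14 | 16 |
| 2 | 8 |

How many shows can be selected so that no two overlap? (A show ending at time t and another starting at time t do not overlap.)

6

Order by finish time; keep every interval that doesn't clash with the previous kept one.
Sorted by end: (1,4)  (5,7)  (2,8)  (7,9)  (9,12)  (10,13)  (14,16)  (11,19)  (20,21)
take (1,4); take (5,7); skip (2,8); take (7,9); take (9,12); take (14,16); skip (11,19); take (20,21).
Selected 6 shows.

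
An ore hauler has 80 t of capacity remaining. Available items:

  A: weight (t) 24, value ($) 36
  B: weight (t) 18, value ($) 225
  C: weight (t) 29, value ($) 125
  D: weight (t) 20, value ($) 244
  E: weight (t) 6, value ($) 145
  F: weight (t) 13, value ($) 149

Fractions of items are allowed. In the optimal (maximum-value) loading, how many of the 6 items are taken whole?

4

Sort by value per unit weight and fill in that order.
Order: E (145/6=24.17) > B (225/18=12.50) > D (244/20=12.20) > F (149/13=11.46) > C (125/29=4.31) > A (36/24=1.50)
Fill: take E (6 @ 145) → take B (18 @ 225) → take D (20 @ 244) → take F (13 @ 149) → take 23/29 of C → 99.14; 80/80 used.
4 item(s) taken whole; one partial (take 23/29 of C).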